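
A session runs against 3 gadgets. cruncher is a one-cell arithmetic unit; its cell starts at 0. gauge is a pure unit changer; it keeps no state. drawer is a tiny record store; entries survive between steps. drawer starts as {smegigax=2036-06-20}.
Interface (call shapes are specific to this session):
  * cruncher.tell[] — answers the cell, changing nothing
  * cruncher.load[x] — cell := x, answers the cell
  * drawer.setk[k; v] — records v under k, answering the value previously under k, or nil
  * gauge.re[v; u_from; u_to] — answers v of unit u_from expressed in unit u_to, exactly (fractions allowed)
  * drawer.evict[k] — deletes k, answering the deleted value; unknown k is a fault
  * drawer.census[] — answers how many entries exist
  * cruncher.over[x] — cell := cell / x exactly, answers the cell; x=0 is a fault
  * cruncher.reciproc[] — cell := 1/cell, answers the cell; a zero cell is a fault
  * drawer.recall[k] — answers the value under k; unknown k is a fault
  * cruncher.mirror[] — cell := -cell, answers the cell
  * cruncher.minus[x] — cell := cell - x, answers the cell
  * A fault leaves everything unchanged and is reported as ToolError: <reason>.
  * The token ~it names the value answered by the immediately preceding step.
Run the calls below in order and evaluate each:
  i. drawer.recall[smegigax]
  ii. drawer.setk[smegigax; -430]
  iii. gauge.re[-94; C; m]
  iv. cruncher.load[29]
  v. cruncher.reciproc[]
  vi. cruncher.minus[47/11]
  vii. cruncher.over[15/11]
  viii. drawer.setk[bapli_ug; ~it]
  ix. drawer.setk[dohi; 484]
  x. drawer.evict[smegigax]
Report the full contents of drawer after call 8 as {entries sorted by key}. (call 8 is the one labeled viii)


Answer: {bapli_ug=-1352/435, smegigax=-430}

Derivation:
==> drawer.recall(k=smegigax)
<== 2036-06-20
==> drawer.setk(k=smegigax, v=-430)
<== 2036-06-20
==> gauge.re(v=-94, u_from=C, u_to=m)
<== ToolError: incompatible units
==> cruncher.load(x=29)
<== 29
==> cruncher.reciproc()
<== 1/29
==> cruncher.minus(x=47/11)
<== -1352/319
==> cruncher.over(x=15/11)
<== -1352/435
==> drawer.setk(k=bapli_ug, v=~it)
<== nil
==> drawer.setk(k=dohi, v=484)
<== nil
==> drawer.evict(k=smegigax)
<== -430


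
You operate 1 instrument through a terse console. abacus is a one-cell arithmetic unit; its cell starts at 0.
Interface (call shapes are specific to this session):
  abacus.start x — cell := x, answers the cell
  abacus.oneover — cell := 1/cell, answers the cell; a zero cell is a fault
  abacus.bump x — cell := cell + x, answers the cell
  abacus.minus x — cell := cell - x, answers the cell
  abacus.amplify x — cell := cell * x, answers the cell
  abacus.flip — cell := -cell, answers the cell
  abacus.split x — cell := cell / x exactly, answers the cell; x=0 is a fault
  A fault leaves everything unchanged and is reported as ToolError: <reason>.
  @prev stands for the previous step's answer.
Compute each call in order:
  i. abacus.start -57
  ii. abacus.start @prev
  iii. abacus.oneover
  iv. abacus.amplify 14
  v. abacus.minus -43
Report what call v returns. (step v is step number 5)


Answer: 2437/57

Derivation:
Next I call abacus.start on -57: -57.
I run abacus.start on @prev, → -57.
Now I run abacus.oneover, which returns -1/57.
Calling abacus.amplify on 14, which returns -14/57.
Next I call abacus.minus on -43, and observe 2437/57.


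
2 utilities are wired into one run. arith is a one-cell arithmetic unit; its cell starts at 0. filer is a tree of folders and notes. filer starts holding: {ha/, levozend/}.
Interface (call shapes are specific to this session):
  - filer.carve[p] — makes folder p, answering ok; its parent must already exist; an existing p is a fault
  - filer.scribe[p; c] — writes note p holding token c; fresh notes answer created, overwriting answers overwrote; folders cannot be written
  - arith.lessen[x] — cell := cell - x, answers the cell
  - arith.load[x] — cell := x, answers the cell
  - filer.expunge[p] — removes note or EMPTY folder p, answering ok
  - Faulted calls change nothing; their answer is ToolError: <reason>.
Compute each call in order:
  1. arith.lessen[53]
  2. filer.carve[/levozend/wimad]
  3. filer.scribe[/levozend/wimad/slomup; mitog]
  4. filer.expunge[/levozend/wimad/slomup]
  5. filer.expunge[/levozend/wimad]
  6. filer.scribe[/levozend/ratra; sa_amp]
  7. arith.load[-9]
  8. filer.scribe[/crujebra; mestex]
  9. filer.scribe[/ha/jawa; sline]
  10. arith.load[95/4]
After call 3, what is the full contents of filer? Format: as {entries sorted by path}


[in] lessen 53
[out] -53
[in] carve /levozend/wimad
[out] ok
[in] scribe /levozend/wimad/slomup mitog
[out] created
[in] expunge /levozend/wimad/slomup
[out] ok
[in] expunge /levozend/wimad
[out] ok
[in] scribe /levozend/ratra sa_amp
[out] created
[in] load -9
[out] -9
[in] scribe /crujebra mestex
[out] created
[in] scribe /ha/jawa sline
[out] created
[in] load 95/4
[out] 95/4

Answer: {ha/, levozend/, levozend/wimad/, levozend/wimad/slomup=mitog}


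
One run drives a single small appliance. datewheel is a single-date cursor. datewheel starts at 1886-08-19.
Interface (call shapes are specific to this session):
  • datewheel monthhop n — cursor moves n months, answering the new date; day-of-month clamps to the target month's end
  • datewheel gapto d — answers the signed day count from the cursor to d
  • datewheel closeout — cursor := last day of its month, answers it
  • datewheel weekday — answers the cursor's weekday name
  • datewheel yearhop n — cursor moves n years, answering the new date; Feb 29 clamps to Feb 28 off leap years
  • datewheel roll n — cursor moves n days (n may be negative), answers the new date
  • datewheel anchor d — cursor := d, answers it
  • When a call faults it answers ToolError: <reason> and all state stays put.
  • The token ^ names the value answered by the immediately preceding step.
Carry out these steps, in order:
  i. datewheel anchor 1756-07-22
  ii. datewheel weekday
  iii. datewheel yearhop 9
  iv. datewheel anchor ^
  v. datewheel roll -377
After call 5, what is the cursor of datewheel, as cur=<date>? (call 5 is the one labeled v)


-> datewheel anchor(d→1756-07-22)
<- 1756-07-22
-> datewheel weekday()
<- Thursday
-> datewheel yearhop(n→9)
<- 1765-07-22
-> datewheel anchor(d→^)
<- 1765-07-22
-> datewheel roll(n→-377)
<- 1764-07-10

Answer: cur=1764-07-10


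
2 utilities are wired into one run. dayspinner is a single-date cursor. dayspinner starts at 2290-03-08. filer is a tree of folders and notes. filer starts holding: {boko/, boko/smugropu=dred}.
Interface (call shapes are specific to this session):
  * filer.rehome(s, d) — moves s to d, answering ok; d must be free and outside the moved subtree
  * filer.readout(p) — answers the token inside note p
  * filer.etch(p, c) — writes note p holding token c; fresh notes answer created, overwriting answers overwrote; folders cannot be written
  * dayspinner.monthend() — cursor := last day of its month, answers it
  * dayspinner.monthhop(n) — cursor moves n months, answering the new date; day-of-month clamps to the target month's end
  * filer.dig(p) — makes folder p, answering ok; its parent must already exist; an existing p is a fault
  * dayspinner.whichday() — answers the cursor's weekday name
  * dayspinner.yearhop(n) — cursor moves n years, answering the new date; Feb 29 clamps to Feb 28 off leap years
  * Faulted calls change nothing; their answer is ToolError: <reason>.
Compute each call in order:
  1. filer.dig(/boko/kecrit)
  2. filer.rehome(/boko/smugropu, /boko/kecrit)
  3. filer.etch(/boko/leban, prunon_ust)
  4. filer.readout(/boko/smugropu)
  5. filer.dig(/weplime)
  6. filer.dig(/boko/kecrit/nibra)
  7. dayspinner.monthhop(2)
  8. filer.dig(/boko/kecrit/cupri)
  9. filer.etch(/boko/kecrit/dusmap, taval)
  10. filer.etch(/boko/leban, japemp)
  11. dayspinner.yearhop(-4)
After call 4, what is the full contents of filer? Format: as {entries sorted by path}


I try dig on p=/boko/kecrit, giving ok.
Then rehome on s=/boko/smugropu, d=/boko/kecrit, and observe ToolError: exists.
Invoking etch on p=/boko/leban, c=prunon_ust, and get created.
I use readout on p=/boko/smugropu, and get dred.
I invoke dig on p=/weplime, yielding ok.
Using dig on p=/boko/kecrit/nibra, → ok.
Calling monthhop on n=2: 2290-05-08.
Next I call dig on p=/boko/kecrit/cupri, and observe ok.
Now I run etch on p=/boko/kecrit/dusmap, c=taval, → created.
Now I run etch on p=/boko/leban, c=japemp, and see overwrote.
I call yearhop on n=-4, giving 2286-05-08.

Answer: {boko/, boko/kecrit/, boko/leban=prunon_ust, boko/smugropu=dred}


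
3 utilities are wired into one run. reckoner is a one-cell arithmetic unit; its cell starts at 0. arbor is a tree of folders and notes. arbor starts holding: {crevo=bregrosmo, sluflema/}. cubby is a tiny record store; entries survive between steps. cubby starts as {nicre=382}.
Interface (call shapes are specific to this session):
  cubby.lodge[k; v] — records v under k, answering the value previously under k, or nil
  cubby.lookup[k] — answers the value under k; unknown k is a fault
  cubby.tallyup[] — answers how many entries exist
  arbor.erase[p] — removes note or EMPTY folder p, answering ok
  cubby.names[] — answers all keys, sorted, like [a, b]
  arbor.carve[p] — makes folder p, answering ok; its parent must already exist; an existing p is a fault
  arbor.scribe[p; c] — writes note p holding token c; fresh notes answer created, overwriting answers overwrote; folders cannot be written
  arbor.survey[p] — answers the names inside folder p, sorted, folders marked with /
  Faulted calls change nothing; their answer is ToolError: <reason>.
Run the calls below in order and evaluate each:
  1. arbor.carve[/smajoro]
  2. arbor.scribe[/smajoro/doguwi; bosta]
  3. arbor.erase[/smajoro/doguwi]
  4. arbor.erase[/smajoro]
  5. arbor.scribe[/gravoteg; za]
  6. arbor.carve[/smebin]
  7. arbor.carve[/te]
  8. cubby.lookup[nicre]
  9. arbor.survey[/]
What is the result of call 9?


Answer: [crevo, gravoteg, sluflema/, smebin/, te/]

Derivation:
>>> carve p=/smajoro
[out] ok
>>> scribe p=/smajoro/doguwi c=bosta
[out] created
>>> erase p=/smajoro/doguwi
[out] ok
>>> erase p=/smajoro
[out] ok
>>> scribe p=/gravoteg c=za
[out] created
>>> carve p=/smebin
[out] ok
>>> carve p=/te
[out] ok
>>> lookup k=nicre
[out] 382
>>> survey p=/
[out] [crevo, gravoteg, sluflema/, smebin/, te/]


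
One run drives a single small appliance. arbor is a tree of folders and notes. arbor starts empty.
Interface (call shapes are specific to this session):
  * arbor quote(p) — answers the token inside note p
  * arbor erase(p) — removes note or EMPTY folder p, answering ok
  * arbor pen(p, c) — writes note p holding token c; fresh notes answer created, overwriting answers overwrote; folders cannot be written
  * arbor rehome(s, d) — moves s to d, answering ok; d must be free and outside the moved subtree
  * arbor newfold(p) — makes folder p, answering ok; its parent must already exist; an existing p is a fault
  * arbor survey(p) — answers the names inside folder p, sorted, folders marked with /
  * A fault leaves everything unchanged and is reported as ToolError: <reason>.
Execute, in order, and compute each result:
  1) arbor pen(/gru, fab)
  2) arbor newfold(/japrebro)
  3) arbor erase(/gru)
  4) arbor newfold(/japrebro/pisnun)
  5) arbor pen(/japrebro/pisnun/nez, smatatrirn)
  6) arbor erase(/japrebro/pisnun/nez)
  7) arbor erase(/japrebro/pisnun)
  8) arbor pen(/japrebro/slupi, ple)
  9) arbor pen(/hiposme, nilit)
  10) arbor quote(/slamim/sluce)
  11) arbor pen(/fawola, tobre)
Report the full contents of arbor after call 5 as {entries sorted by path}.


Answer: {japrebro/, japrebro/pisnun/, japrebro/pisnun/nez=smatatrirn}

Derivation:
// 1. arbor pen(p=/gru, c=fab) == created
// 2. arbor newfold(p=/japrebro) == ok
// 3. arbor erase(p=/gru) == ok
// 4. arbor newfold(p=/japrebro/pisnun) == ok
// 5. arbor pen(p=/japrebro/pisnun/nez, c=smatatrirn) == created
// 6. arbor erase(p=/japrebro/pisnun/nez) == ok
// 7. arbor erase(p=/japrebro/pisnun) == ok
// 8. arbor pen(p=/japrebro/slupi, c=ple) == created
// 9. arbor pen(p=/hiposme, c=nilit) == created
// 10. arbor quote(p=/slamim/sluce) == ToolError: not found
// 11. arbor pen(p=/fawola, c=tobre) == created


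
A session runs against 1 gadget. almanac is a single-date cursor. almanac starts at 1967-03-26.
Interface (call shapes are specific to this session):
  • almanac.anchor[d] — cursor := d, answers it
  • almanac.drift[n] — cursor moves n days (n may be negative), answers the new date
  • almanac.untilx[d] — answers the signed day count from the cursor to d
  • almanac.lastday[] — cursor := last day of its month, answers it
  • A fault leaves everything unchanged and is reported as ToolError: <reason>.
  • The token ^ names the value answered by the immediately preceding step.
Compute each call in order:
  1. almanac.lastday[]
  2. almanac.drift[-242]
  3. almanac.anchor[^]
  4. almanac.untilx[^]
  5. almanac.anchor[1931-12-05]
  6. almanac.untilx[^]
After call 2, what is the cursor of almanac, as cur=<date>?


Answer: cur=1966-08-01

Derivation:
>>> almanac.lastday
  1967-03-31
>>> almanac.drift n: -242
  1966-08-01
>>> almanac.anchor d: ^
  1966-08-01
>>> almanac.untilx d: ^
  0
>>> almanac.anchor d: 1931-12-05
  1931-12-05
>>> almanac.untilx d: ^
  0


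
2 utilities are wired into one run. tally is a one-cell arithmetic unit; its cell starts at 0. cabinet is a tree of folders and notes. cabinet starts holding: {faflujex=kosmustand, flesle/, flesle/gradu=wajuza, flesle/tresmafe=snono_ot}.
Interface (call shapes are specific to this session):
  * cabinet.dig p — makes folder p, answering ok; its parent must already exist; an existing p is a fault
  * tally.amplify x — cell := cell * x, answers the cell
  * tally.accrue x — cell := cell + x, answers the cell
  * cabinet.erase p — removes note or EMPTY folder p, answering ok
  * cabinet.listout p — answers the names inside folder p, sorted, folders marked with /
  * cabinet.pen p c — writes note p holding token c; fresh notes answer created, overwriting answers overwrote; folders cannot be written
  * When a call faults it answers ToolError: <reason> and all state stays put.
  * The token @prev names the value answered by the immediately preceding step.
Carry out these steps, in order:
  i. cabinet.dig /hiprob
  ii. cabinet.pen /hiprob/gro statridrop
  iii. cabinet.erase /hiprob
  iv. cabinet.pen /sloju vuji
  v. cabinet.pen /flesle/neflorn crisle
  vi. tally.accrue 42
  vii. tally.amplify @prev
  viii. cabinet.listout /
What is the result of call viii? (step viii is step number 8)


Answer: [faflujex, flesle/, hiprob/, sloju]

Derivation:
-- 1. cabinet.dig(p='/hiprob') -> ok
-- 2. cabinet.pen(p='/hiprob/gro', c='statridrop') -> created
-- 3. cabinet.erase(p='/hiprob') -> ToolError: not empty
-- 4. cabinet.pen(p='/sloju', c='vuji') -> created
-- 5. cabinet.pen(p='/flesle/neflorn', c='crisle') -> created
-- 6. tally.accrue(x='42') -> 42
-- 7. tally.amplify(x='@prev') -> 1764
-- 8. cabinet.listout(p='/') -> [faflujex, flesle/, hiprob/, sloju]


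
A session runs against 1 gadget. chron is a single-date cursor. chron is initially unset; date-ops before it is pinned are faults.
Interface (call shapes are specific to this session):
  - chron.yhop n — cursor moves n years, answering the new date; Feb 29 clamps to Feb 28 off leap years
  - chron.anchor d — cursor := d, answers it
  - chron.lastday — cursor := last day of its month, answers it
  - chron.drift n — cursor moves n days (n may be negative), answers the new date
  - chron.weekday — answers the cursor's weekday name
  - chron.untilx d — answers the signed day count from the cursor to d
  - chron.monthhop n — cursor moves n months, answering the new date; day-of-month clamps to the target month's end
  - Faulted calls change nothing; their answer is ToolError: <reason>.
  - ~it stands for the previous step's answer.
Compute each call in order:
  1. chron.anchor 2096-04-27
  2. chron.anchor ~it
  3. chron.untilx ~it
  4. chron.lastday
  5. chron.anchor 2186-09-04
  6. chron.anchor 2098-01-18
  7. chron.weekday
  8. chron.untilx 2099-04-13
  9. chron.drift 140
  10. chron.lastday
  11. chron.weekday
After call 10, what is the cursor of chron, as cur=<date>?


% chron.anchor(d='2096-04-27') ~> 2096-04-27
% chron.anchor(d='~it') ~> 2096-04-27
% chron.untilx(d='~it') ~> 0
% chron.lastday() ~> 2096-04-30
% chron.anchor(d='2186-09-04') ~> 2186-09-04
% chron.anchor(d='2098-01-18') ~> 2098-01-18
% chron.weekday() ~> Saturday
% chron.untilx(d='2099-04-13') ~> 450
% chron.drift(n='140') ~> 2098-06-07
% chron.lastday() ~> 2098-06-30
% chron.weekday() ~> Monday

Answer: cur=2098-06-30


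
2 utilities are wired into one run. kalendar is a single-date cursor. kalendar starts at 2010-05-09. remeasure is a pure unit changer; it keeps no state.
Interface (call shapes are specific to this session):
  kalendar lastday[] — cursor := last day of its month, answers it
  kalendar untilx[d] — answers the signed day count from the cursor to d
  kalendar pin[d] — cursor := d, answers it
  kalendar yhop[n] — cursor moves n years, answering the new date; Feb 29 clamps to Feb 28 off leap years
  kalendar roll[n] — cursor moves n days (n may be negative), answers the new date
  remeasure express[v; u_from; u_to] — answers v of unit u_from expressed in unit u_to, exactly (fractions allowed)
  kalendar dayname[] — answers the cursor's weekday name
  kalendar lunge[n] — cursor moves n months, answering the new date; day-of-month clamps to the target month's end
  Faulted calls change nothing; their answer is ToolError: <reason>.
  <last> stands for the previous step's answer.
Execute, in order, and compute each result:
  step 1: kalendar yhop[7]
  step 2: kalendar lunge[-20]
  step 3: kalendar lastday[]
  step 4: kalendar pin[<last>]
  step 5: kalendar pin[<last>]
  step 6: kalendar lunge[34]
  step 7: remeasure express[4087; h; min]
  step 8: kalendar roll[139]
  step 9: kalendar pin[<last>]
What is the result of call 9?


Then kalendar yhop on 7, → 2017-05-09.
Using kalendar lunge on -20, yielding 2015-09-09.
Now I run kalendar lastday, — result: 2015-09-30.
I call kalendar pin on <last>, and get 2015-09-30.
Now I run kalendar pin on <last>, — result: 2015-09-30.
Calling kalendar lunge on 34, — result: 2018-07-30.
Invoking remeasure express on 4087, h, min, yielding 245220.
I call kalendar roll on 139, yielding 2018-12-16.
Now I run kalendar pin on <last>, — result: 2018-12-16.

Answer: 2018-12-16


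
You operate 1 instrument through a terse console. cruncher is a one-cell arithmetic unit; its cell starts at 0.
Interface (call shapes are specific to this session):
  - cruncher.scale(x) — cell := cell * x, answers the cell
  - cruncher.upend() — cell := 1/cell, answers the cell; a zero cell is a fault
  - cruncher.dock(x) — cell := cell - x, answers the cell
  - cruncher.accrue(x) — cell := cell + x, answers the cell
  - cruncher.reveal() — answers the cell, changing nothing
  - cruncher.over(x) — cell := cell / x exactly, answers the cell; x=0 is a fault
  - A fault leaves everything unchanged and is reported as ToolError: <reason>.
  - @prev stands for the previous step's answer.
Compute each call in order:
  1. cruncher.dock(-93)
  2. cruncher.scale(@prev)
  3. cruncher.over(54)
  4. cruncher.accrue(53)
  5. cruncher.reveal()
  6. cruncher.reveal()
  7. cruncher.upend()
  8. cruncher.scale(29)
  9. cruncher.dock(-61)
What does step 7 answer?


Answer: 6/1279

Derivation:
> cruncher.dock x=-93
= 93
> cruncher.scale x=@prev
= 8649
> cruncher.over x=54
= 961/6
> cruncher.accrue x=53
= 1279/6
> cruncher.reveal
= 1279/6
> cruncher.reveal
= 1279/6
> cruncher.upend
= 6/1279
> cruncher.scale x=29
= 174/1279
> cruncher.dock x=-61
= 78193/1279


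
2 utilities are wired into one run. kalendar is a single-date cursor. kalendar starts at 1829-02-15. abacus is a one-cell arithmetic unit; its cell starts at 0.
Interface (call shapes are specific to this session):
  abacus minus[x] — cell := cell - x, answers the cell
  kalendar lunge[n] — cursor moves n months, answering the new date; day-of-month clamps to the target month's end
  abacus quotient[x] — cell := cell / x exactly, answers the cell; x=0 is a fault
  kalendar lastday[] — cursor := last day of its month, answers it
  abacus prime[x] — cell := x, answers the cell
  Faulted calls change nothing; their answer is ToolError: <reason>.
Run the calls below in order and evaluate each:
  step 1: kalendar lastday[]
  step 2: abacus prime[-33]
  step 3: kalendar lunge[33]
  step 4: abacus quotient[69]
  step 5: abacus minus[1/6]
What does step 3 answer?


Answer: 1831-11-28

Derivation:
# 1. kalendar lastday() : 1829-02-28
# 2. abacus prime(x→-33) : -33
# 3. kalendar lunge(n→33) : 1831-11-28
# 4. abacus quotient(x→69) : -11/23
# 5. abacus minus(x→1/6) : -89/138


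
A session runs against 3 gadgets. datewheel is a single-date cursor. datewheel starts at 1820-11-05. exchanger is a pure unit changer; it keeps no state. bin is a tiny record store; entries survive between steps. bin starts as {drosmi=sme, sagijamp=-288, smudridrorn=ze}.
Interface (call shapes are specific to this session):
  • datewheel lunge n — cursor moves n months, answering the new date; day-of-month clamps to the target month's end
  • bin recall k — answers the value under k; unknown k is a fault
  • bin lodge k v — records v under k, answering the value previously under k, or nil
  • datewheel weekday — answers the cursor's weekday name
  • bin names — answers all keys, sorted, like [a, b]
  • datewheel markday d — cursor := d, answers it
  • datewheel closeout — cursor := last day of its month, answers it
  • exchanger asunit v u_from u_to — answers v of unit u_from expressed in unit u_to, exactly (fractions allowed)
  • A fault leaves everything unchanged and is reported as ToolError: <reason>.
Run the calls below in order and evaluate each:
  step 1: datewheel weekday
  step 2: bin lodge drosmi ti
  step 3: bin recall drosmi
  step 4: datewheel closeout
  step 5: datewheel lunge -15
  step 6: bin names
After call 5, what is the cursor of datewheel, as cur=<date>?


[in] datewheel weekday
[out] Sunday
[in] bin lodge k→drosmi v→ti
[out] sme
[in] bin recall k→drosmi
[out] ti
[in] datewheel closeout
[out] 1820-11-30
[in] datewheel lunge n→-15
[out] 1819-08-30
[in] bin names
[out] [drosmi, sagijamp, smudridrorn]

Answer: cur=1819-08-30


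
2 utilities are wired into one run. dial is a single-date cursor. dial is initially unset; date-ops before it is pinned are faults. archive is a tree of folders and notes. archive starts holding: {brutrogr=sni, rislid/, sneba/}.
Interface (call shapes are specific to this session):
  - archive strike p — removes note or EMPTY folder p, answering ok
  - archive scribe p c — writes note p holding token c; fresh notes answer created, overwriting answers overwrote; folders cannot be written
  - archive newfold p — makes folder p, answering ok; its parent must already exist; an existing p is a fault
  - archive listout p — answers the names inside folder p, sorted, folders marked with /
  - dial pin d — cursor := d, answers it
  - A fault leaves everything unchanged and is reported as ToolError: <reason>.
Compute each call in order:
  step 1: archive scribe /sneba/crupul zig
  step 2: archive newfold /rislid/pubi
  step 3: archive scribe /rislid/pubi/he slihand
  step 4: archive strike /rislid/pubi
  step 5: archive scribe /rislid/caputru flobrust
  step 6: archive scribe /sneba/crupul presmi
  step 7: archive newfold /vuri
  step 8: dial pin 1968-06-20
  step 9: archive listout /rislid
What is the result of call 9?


;; archive scribe(p: /sneba/crupul, c: zig) => created
;; archive newfold(p: /rislid/pubi) => ok
;; archive scribe(p: /rislid/pubi/he, c: slihand) => created
;; archive strike(p: /rislid/pubi) => ToolError: not empty
;; archive scribe(p: /rislid/caputru, c: flobrust) => created
;; archive scribe(p: /sneba/crupul, c: presmi) => overwrote
;; archive newfold(p: /vuri) => ok
;; dial pin(d: 1968-06-20) => 1968-06-20
;; archive listout(p: /rislid) => [caputru, pubi/]

Answer: [caputru, pubi/]


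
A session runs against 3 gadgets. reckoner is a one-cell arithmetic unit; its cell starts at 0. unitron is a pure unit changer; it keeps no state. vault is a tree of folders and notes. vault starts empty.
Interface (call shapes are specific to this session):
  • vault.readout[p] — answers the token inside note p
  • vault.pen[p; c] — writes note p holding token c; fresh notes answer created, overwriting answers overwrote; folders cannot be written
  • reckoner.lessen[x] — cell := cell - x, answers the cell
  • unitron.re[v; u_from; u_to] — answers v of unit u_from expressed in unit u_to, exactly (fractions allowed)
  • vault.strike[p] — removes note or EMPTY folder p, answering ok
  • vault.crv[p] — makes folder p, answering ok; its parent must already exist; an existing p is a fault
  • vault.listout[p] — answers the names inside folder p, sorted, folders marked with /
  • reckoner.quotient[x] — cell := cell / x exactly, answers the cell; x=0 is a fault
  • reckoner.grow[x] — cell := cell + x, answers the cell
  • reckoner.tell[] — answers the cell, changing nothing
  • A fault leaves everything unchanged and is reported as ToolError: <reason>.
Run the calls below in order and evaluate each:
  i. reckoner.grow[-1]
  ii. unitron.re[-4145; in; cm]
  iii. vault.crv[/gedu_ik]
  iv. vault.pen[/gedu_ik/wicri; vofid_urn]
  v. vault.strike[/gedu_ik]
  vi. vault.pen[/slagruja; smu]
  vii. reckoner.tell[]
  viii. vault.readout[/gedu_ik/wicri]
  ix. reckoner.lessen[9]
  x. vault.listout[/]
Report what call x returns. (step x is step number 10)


Act: reckoner.grow[x: -1]
Obs: -1
Act: unitron.re[v: -4145; u_from: in; u_to: cm]
Obs: -105283/10
Act: vault.crv[p: /gedu_ik]
Obs: ok
Act: vault.pen[p: /gedu_ik/wicri; c: vofid_urn]
Obs: created
Act: vault.strike[p: /gedu_ik]
Obs: ToolError: not empty
Act: vault.pen[p: /slagruja; c: smu]
Obs: created
Act: reckoner.tell[]
Obs: -1
Act: vault.readout[p: /gedu_ik/wicri]
Obs: vofid_urn
Act: reckoner.lessen[x: 9]
Obs: -10
Act: vault.listout[p: /]
Obs: [gedu_ik/, slagruja]

Answer: [gedu_ik/, slagruja]


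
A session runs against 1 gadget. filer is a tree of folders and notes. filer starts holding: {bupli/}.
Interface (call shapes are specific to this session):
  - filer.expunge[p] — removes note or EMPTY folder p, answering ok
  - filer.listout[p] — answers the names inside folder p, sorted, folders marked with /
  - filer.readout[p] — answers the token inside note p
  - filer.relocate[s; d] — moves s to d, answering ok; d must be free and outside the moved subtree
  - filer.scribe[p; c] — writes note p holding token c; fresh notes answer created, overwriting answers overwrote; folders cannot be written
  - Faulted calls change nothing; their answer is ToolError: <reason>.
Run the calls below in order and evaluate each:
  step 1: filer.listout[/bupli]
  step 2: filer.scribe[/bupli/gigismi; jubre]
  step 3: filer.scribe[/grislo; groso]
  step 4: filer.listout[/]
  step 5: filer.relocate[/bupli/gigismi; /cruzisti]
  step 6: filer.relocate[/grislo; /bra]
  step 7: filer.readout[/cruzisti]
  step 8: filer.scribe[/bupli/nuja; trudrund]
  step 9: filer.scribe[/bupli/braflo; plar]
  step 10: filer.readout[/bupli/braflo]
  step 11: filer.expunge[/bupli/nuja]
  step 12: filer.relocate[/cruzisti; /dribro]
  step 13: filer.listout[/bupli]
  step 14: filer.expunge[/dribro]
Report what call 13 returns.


I run filer.listout with /bupli, — result: [].
Now I run filer.scribe with /bupli/gigismi, jubre: created.
Using filer.scribe with /grislo, groso, and observe created.
Now I run filer.listout with /, yielding [bupli/, grislo].
Calling filer.relocate with /bupli/gigismi, /cruzisti, — result: ok.
I invoke filer.relocate with /grislo, /bra, → ok.
Next I call filer.readout with /cruzisti, yielding jubre.
Using filer.scribe with /bupli/nuja, trudrund, and see created.
I run filer.scribe with /bupli/braflo, plar, — result: created.
Next I call filer.readout with /bupli/braflo, and observe plar.
I use filer.expunge with /bupli/nuja, — result: ok.
Calling filer.relocate with /cruzisti, /dribro, and observe ok.
Then filer.listout with /bupli, and get [braflo].
Next I call filer.expunge with /dribro, giving ok.

Answer: [braflo]


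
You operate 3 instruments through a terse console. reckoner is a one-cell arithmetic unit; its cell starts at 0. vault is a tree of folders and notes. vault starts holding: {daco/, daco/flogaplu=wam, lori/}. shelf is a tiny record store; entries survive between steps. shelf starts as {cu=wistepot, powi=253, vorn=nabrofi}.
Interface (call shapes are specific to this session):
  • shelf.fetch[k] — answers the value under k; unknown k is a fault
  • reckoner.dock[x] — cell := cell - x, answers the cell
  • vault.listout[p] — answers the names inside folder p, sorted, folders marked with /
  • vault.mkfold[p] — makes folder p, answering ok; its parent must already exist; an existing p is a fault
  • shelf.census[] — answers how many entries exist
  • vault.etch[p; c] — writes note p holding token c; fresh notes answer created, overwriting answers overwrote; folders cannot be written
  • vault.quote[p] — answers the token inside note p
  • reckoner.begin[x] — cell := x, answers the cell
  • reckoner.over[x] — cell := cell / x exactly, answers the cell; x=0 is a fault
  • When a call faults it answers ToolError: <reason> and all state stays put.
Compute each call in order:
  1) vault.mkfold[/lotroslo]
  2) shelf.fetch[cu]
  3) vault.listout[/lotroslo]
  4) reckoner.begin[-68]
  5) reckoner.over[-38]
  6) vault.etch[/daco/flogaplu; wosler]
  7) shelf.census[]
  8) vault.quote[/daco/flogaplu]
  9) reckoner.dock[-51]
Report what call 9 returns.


→ mkfold(p: /lotroslo)
← ok
→ fetch(k: cu)
← wistepot
→ listout(p: /lotroslo)
← []
→ begin(x: -68)
← -68
→ over(x: -38)
← 34/19
→ etch(p: /daco/flogaplu, c: wosler)
← overwrote
→ census()
← 3
→ quote(p: /daco/flogaplu)
← wosler
→ dock(x: -51)
← 1003/19

Answer: 1003/19


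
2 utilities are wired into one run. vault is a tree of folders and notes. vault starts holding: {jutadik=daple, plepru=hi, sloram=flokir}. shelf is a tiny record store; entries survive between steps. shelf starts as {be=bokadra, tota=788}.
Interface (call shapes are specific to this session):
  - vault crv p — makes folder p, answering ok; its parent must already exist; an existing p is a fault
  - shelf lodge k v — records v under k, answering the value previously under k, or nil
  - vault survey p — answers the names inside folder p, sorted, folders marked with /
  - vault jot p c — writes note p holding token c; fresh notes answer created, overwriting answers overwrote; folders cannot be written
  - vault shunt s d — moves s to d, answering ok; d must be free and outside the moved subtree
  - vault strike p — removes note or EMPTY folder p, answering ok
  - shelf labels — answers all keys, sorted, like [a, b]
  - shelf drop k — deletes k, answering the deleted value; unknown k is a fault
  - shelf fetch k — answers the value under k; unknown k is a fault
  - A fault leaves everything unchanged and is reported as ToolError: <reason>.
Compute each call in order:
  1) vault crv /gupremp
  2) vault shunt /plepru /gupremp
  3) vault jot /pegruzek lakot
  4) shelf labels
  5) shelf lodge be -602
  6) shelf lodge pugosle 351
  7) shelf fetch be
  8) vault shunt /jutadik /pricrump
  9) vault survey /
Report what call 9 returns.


Answer: [gupremp/, pegruzek, plepru, pricrump, sloram]

Derivation:
;; vault crv(/gupremp) == ok
;; vault shunt(/plepru, /gupremp) == ToolError: exists
;; vault jot(/pegruzek, lakot) == created
;; shelf labels() == [be, tota]
;; shelf lodge(be, -602) == bokadra
;; shelf lodge(pugosle, 351) == nil
;; shelf fetch(be) == -602
;; vault shunt(/jutadik, /pricrump) == ok
;; vault survey(/) == [gupremp/, pegruzek, plepru, pricrump, sloram]


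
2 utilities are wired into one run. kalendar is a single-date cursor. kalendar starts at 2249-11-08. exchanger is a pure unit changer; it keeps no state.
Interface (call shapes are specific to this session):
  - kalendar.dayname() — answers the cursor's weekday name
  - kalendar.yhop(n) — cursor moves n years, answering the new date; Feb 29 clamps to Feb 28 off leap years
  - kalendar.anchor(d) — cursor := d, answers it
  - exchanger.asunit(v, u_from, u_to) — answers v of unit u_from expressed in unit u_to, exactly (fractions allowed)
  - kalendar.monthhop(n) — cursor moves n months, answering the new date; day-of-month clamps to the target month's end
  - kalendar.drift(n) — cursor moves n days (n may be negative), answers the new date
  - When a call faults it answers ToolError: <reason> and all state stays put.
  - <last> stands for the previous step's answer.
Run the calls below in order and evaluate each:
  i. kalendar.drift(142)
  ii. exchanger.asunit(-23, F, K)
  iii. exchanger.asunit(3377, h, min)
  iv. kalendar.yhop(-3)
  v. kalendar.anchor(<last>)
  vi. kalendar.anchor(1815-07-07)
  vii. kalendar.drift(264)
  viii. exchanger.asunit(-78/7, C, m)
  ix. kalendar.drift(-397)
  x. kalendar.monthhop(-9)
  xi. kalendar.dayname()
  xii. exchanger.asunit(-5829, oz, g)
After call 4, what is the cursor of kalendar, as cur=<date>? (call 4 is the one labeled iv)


Answer: cur=2247-03-30

Derivation:
Next I call kalendar.drift passing n=142, and observe 2250-03-30.
I run exchanger.asunit passing v=-23, u_from=F, u_to=K, which returns 43667/180.
I invoke exchanger.asunit passing v=3377, u_from=h, u_to=min, → 202620.
Then kalendar.yhop passing n=-3, which returns 2247-03-30.
Calling kalendar.anchor passing d=<last>, and observe 2247-03-30.
Now I run kalendar.anchor passing d=1815-07-07, — result: 1815-07-07.
Using kalendar.drift passing n=264, and observe 1816-03-27.
Using exchanger.asunit passing v=-78/7, u_from=C, u_to=m, → ToolError: incompatible units.
I try kalendar.drift passing n=-397, and see 1815-02-24.
I invoke kalendar.monthhop passing n=-9, giving 1814-05-24.
I use kalendar.dayname, yielding Tuesday.
Calling exchanger.asunit passing v=-5829, u_from=oz, u_to=g, — result: -264398992473/1600000.


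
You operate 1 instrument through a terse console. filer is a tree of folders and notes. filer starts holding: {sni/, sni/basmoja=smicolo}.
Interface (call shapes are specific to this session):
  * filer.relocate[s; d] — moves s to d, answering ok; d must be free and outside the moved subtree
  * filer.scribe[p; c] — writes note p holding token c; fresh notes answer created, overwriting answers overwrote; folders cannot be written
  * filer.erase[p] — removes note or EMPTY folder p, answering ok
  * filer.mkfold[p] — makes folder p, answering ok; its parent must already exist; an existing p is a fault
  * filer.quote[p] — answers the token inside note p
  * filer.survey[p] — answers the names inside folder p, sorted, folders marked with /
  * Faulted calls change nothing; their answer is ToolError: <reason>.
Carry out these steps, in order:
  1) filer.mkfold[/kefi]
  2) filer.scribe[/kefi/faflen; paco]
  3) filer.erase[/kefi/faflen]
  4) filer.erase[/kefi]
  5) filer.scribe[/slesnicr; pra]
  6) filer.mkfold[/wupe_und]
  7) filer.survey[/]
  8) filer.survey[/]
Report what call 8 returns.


Answer: [slesnicr, sni/, wupe_und/]

Derivation:
[in] filer.mkfold p→/kefi
:: ok
[in] filer.scribe p→/kefi/faflen c→paco
:: created
[in] filer.erase p→/kefi/faflen
:: ok
[in] filer.erase p→/kefi
:: ok
[in] filer.scribe p→/slesnicr c→pra
:: created
[in] filer.mkfold p→/wupe_und
:: ok
[in] filer.survey p→/
:: [slesnicr, sni/, wupe_und/]
[in] filer.survey p→/
:: [slesnicr, sni/, wupe_und/]


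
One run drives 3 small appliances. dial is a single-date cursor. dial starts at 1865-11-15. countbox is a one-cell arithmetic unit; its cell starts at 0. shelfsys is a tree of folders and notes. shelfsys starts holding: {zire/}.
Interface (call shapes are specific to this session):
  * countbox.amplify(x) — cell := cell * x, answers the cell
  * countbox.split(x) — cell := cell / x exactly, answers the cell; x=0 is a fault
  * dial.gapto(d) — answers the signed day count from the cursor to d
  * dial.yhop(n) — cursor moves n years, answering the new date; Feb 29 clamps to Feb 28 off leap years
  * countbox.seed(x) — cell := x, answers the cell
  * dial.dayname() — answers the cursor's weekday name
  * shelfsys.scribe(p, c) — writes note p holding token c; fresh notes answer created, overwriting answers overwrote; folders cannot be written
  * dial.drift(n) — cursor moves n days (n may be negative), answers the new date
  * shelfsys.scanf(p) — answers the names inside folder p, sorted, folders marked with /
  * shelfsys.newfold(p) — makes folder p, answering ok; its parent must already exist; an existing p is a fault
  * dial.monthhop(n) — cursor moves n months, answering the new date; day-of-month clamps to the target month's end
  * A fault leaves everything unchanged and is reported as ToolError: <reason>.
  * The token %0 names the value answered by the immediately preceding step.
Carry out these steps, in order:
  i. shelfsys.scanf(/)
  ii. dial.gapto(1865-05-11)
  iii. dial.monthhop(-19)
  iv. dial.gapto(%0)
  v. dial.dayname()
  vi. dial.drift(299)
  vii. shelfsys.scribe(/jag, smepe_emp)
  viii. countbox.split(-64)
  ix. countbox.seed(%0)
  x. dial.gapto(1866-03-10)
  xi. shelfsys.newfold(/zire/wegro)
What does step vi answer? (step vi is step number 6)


> shelfsys.scanf p=/
= [zire/]
> dial.gapto d=1865-05-11
= -188
> dial.monthhop n=-19
= 1864-04-15
> dial.gapto d=%0
= 0
> dial.dayname
= Friday
> dial.drift n=299
= 1865-02-08
> shelfsys.scribe p=/jag c=smepe_emp
= created
> countbox.split x=-64
= 0
> countbox.seed x=%0
= 0
> dial.gapto d=1866-03-10
= 395
> shelfsys.newfold p=/zire/wegro
= ok

Answer: 1865-02-08


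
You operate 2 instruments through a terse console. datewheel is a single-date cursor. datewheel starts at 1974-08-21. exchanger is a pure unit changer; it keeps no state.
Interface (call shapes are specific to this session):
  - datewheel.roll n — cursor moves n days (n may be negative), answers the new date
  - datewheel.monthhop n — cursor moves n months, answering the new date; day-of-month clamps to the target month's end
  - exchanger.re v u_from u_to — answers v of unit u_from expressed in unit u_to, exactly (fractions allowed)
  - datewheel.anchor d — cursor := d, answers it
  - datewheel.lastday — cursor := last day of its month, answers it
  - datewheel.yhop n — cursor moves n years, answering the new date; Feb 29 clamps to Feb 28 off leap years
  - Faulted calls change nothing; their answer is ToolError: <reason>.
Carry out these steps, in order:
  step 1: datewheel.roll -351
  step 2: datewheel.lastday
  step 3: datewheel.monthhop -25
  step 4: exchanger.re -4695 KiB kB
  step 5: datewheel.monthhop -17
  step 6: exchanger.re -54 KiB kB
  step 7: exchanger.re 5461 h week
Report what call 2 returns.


Answer: 1973-09-30

Derivation:
→ datewheel.roll(n=-351)
← 1973-09-04
→ datewheel.lastday()
← 1973-09-30
→ datewheel.monthhop(n=-25)
← 1971-08-30
→ exchanger.re(v=-4695, u_from=KiB, u_to=kB)
← -120192/25
→ datewheel.monthhop(n=-17)
← 1970-03-30
→ exchanger.re(v=-54, u_from=KiB, u_to=kB)
← -6912/125
→ exchanger.re(v=5461, u_from=h, u_to=week)
← 5461/168


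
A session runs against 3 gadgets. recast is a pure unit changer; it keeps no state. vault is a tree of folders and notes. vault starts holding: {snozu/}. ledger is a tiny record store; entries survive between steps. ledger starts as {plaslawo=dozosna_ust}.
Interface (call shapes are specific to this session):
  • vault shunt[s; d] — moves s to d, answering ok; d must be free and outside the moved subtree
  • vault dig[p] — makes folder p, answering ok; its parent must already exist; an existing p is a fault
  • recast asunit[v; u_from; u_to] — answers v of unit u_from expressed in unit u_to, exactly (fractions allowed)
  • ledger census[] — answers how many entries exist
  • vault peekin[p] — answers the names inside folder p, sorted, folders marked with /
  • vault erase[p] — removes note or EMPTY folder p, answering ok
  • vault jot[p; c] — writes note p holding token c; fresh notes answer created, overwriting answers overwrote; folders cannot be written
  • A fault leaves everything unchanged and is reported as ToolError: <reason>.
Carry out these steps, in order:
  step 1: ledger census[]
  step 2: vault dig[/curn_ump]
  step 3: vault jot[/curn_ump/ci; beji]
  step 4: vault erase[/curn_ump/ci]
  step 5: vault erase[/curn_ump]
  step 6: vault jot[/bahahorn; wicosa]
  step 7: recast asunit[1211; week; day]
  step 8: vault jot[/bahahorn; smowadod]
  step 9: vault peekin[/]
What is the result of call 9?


~$ ledger census
= 1
~$ vault dig /curn_ump
= ok
~$ vault jot /curn_ump/ci beji
= created
~$ vault erase /curn_ump/ci
= ok
~$ vault erase /curn_ump
= ok
~$ vault jot /bahahorn wicosa
= created
~$ recast asunit 1211 week day
= 8477
~$ vault jot /bahahorn smowadod
= overwrote
~$ vault peekin /
= [bahahorn, snozu/]

Answer: [bahahorn, snozu/]
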